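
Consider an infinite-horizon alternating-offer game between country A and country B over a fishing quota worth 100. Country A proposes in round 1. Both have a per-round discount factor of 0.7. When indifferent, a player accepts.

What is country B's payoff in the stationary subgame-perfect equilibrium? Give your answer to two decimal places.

When country A proposes, country B accepts any offer worth at least 0.7 times what country B would get by proposing next round; and vice versa.
This gives x = 100 − 0.7y and y = 100 − 0.7x, where x and y are each side's share when it proposes.
Hence (1 − 0.7·0.7)x = 100(1 − 0.7), i.e. 0.51·x = 30.
x ≈ 58.8235; country B's share is 100 − x ≈ 41.1765.

41.18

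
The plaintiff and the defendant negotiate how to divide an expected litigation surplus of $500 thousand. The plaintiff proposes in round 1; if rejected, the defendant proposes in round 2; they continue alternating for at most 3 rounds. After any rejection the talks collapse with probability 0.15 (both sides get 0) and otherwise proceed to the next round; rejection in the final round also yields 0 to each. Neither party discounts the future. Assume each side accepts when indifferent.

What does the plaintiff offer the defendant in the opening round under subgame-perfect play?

By backward induction:
Round 3 (the plaintiff proposes): the defendant will accept anything ≥ 0, so the plaintiff offers 0 and keeps 500.
Round 2 (the defendant proposes): rejecting gives the plaintiff an expected 0.85 × 500 = 425. The defendant offers 425 and keeps 500 − 425 = 75.
Round 1 (the plaintiff proposes): rejecting gives the defendant an expected 0.85 × 75 = 63.75. The plaintiff offers 63.75 and keeps 500 − 63.75 = 436.25.

63.75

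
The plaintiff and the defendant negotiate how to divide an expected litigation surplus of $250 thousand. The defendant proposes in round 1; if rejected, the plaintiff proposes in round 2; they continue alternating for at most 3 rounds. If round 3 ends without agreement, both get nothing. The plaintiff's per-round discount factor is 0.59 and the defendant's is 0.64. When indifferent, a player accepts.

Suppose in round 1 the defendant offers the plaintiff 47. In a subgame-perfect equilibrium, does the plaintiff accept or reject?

Work out the plaintiff's continuation value if the offer is rejected.
Round 3 (the defendant proposes): rejection yields 0 for the plaintiff; the defendant offers 0 and keeps 250.
Round 2 (the plaintiff proposes): the defendant can get 250 next round, worth 0.64 × 250 = 160 now. The plaintiff offers 160 and keeps 250 − 160 = 90.
So by rejecting in round 1, the plaintiff gets 90 next round, worth 0.59 × 90 = 53.1 now.
Offer 47 < 53.1, so the plaintiff rejects.

Reject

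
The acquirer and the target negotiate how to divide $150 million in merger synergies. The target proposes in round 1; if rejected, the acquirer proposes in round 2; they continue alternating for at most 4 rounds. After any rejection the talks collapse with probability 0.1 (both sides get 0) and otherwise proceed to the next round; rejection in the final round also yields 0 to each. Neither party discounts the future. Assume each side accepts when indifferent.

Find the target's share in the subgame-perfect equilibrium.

27.15

Round 4 (the acquirer proposes): the target will accept anything ≥ 0, so the acquirer offers 0 and keeps 150.
Round 3 (the target proposes): rejecting gives the acquirer an expected 0.9 × 150 = 135. The target offers 135 and keeps 150 − 135 = 15.
Round 2 (the acquirer proposes): rejecting gives the target an expected 0.9 × 15 = 13.5, so the acquirer offers 13.5, keeping 136.5.
Round 1 (the target proposes): rejecting gives the acquirer an expected 0.9 × 136.5 = 122.85, so the target offers 122.85, keeping 27.15.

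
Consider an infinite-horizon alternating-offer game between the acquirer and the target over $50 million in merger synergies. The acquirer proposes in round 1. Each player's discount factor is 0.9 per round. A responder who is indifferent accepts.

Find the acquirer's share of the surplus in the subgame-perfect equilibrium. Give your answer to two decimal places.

Let x be the acquirer's share when the acquirer proposes and y be the target's share when the target proposes.
The target accepts iff offered ≥ 0.9·y, so x = 50 − 0.9y. Symmetrically y = 50 − 0.9x.
Substituting: x = 50 − 0.9(50 − 0.9x), giving x(1 − 0.9·0.9) = 50(1 − 0.9).
So x = 50 × 0.1 / 0.19 ≈ 26.3158, and the target receives 50 − x ≈ 23.6842.

26.32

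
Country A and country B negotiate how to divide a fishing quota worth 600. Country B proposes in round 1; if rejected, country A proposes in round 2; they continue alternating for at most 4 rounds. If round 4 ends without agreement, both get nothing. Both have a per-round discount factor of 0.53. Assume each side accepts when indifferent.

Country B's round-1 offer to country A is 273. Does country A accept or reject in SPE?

Round 4 (country A proposes): country B will accept anything ≥ 0, so country A offers 0 and keeps 600.
Round 3 (country B proposes): country A can get 600 next round, worth 0.53 × 600 = 318 now. Country B offers 318 and keeps 600 − 318 = 282.
Round 2 (country A proposes): country B can get 282 next round, worth 0.53 × 282 = 149.46 now, so country A offers 149.46, keeping 450.54.
So by rejecting in round 1, country A gets 450.54 next round, worth 0.53 × 450.54 = 238.7862 now.
Offer 273 ≥ 238.7862, so country A accepts.

Accept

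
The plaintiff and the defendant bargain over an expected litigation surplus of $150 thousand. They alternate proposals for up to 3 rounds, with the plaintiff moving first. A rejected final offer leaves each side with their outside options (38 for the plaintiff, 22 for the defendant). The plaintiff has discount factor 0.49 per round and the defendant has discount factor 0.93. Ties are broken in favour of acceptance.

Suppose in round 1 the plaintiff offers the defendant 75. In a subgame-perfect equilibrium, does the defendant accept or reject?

Round 3 (the plaintiff proposes): the defendant gets 22 if talks fail, so the plaintiff offers 22 and keeps 128.
Round 2 (the defendant proposes): the plaintiff can get 128 next round, worth 0.49 × 128 = 62.72 now. The defendant offers 62.72 and keeps 150 − 62.72 = 87.28.
So by rejecting in round 1, the defendant gets 87.28 next round, worth 0.93 × 87.28 = 81.1704 now.
Offer 75 < 81.1704, so the defendant rejects.

Reject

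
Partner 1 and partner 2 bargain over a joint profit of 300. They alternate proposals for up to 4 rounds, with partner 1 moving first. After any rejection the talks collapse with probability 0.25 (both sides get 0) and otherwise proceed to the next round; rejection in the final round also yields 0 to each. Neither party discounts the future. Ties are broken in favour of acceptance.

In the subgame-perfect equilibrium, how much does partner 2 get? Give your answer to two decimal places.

182.81

By backward induction:
Round 4 (partner 2 proposes): partner 1 will accept anything ≥ 0, so partner 2 offers 0 and keeps 300.
Round 3 (partner 1 proposes): rejecting gives partner 2 an expected 0.75 × 300 = 225, so partner 1 offers 225, keeping 75.
Round 2 (partner 2 proposes): rejecting gives partner 1 an expected 0.75 × 75 = 56.25, so partner 2 offers 56.25, keeping 243.75.
Round 1 (partner 1 proposes): rejecting gives partner 2 an expected 0.75 × 243.75 = 182.8125; partner 1 offers that and keeps 117.1875.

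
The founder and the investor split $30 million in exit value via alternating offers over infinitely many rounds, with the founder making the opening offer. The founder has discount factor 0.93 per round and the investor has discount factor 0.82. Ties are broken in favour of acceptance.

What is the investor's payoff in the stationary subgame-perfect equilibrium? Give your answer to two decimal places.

7.25

In a stationary SPE each proposer offers the other exactly their discounted continuation value.
If the founder keeps x when proposing and the investor keeps y when proposing, then x = 30 − 0.82y and y = 30 − 0.93x.
Solving: x = 30(1 − 0.82) / (1 − 0.93·0.82) = 5.4 / 0.2374 ≈ 22.7464.
The investor gets 30 − 22.7464 ≈ 7.2536.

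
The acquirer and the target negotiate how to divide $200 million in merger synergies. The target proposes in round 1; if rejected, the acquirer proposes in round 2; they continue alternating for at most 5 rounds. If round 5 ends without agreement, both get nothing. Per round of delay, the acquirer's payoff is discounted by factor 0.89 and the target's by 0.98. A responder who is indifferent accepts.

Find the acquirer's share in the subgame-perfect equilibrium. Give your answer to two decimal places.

Work backward from the last round.
Round 5 (the target proposes): the acquirer will accept anything ≥ 0, so the target offers 0 and keeps 200.
Round 4 (the acquirer proposes): the target can get 200 next round, worth 0.98 × 200 = 196 now. The acquirer offers 196 and keeps 200 − 196 = 4.
Round 3 (the target proposes): the acquirer can get 4 next round, worth 0.89 × 4 = 3.56 now; the target offers that and keeps 196.44.
Round 2 (the acquirer proposes): the target can get 196.44 next round, worth 0.98 × 196.44 = 192.5112 now, so the acquirer offers 192.5112, keeping 7.4888.
Round 1 (the target proposes): the acquirer can get 7.4888 next round, worth 0.89 × 7.4888 = 6.665032 now. The target offers 6.665032 and keeps 200 − 6.665032 = 193.334968.

6.67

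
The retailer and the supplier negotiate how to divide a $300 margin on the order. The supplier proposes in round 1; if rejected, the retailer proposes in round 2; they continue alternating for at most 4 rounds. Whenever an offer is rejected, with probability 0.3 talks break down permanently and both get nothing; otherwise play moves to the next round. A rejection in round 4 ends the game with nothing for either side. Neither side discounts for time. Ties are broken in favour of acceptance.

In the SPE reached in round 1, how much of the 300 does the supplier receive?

134.1

Round 4 (the retailer proposes): the supplier will accept anything ≥ 0, so the retailer offers 0 and keeps 300.
Round 3 (the supplier proposes): rejecting gives the retailer an expected 0.7 × 300 = 210, so the supplier offers 210, keeping 90.
Round 2 (the retailer proposes): rejecting gives the supplier an expected 0.7 × 90 = 63. The retailer offers 63 and keeps 300 − 63 = 237.
Round 1 (the supplier proposes): rejecting gives the retailer an expected 0.7 × 237 = 165.9, so the supplier offers 165.9, keeping 134.1.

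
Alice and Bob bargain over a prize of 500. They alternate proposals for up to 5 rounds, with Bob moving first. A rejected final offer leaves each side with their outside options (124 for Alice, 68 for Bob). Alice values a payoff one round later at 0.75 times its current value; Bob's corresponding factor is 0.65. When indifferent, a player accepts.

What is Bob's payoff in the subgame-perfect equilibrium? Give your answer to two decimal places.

Solve by backward induction from round 5.
Round 5 (Bob proposes): Alice gets 124 if talks fail, so Bob offers 124 and keeps 376.
Round 4 (Alice proposes): Bob can get 376 next round, worth 0.65 × 376 = 244.4 now, so Alice offers 244.4, keeping 255.6.
Round 3 (Bob proposes): Alice can get 255.6 next round, worth 0.75 × 255.6 = 191.7 now. Bob offers 191.7 and keeps 500 − 191.7 = 308.3.
Round 2 (Alice proposes): Bob can get 308.3 next round, worth 0.65 × 308.3 = 200.395 now; Alice offers that and keeps 299.605.
Round 1 (Bob proposes): Alice can get 299.605 next round, worth 0.75 × 299.605 = 224.70375 now; Bob offers that and keeps 275.29625.

275.30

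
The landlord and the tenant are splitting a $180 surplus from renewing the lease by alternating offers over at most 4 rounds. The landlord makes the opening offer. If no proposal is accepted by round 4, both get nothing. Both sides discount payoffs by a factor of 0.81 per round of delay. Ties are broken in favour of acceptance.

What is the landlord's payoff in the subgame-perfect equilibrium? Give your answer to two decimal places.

56.64

Round 4 (the tenant proposes): the landlord will accept anything ≥ 0, so the tenant offers 0 and keeps 180.
Round 3 (the landlord proposes): the tenant can get 180 next round, worth 0.81 × 180 = 145.8 now, so the landlord offers 145.8, keeping 34.2.
Round 2 (the tenant proposes): the landlord can get 34.2 next round, worth 0.81 × 34.2 = 27.702 now. The tenant offers 27.702 and keeps 180 − 27.702 = 152.298.
Round 1 (the landlord proposes): the tenant can get 152.298 next round, worth 0.81 × 152.298 = 123.36138 now; the landlord offers that and keeps 56.63862.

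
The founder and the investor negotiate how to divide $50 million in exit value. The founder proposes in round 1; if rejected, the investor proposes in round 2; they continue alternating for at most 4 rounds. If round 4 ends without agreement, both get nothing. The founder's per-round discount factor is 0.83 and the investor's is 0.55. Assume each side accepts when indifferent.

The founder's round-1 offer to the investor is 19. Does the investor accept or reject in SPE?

Work out the investor's continuation value if the offer is rejected.
Round 4 (the investor proposes): rejection yields 0 for the founder; the investor offers 0 and keeps 50.
Round 3 (the founder proposes): the investor can get 50 next round, worth 0.55 × 50 = 27.5 now, so the founder offers 27.5, keeping 22.5.
Round 2 (the investor proposes): the founder can get 22.5 next round, worth 0.83 × 22.5 = 18.675 now, so the investor offers 18.675, keeping 31.325.
So by rejecting in round 1, the investor gets 31.325 next round, worth 0.55 × 31.325 = 17.22875 now.
Offer 19 ≥ 17.22875, so the investor accepts.

Accept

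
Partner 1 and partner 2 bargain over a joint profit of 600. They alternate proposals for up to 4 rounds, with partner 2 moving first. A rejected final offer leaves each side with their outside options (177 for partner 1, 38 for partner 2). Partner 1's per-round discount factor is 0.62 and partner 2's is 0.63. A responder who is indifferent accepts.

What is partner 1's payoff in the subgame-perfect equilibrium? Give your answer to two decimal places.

Round 4 (partner 1 proposes): partner 2 gets 38 if talks fail, so partner 1 offers 38 and keeps 562.
Round 3 (partner 2 proposes): partner 1 can get 562 next round, worth 0.62 × 562 = 348.44 now, so partner 2 offers 348.44, keeping 251.56.
Round 2 (partner 1 proposes): partner 2 can get 251.56 next round, worth 0.63 × 251.56 = 158.4828 now. Partner 1 offers 158.4828 and keeps 600 − 158.4828 = 441.5172.
Round 1 (partner 2 proposes): partner 1 can get 441.5172 next round, worth 0.62 × 441.5172 = 273.740664 now, so partner 2 offers 273.740664, keeping 326.259336.

273.74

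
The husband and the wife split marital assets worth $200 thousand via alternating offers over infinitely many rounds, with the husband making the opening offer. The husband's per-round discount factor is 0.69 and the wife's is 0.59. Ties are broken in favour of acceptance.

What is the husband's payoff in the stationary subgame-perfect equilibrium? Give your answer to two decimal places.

When the husband proposes, the wife accepts any offer worth at least 0.59 times what the wife would get by proposing next round; and vice versa.
This gives x = 200 − 0.59y and y = 200 − 0.69x, where x and y are each side's share when it proposes.
Hence (1 − 0.59·0.69)x = 200(1 − 0.59), i.e. 0.5929·x = 82.
x ≈ 138.3033; the wife's share is 200 − x ≈ 61.6967.

138.30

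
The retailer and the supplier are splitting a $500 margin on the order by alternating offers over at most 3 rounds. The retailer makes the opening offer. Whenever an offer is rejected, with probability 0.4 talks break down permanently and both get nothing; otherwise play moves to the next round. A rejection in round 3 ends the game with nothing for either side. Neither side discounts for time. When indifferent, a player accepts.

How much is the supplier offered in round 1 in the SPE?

120

By backward induction:
Round 3 (the retailer proposes): the supplier will accept anything ≥ 0, so the retailer offers 0 and keeps 500.
Round 2 (the supplier proposes): rejecting gives the retailer an expected 0.6 × 500 = 300. The supplier offers 300 and keeps 500 − 300 = 200.
Round 1 (the retailer proposes): rejecting gives the supplier an expected 0.6 × 200 = 120; the retailer offers that and keeps 380.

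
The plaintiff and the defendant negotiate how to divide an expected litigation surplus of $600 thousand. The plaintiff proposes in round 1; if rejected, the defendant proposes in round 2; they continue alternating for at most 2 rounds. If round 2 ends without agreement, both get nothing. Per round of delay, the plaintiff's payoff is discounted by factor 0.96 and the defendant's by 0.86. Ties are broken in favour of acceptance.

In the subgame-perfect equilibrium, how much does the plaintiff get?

Solve by backward induction from round 2.
Round 2 (the defendant proposes): rejection yields 0 for the plaintiff; the defendant offers 0 and keeps 600.
Round 1 (the plaintiff proposes): the defendant can get 600 next round, worth 0.86 × 600 = 516 now; the plaintiff offers that and keeps 84.

84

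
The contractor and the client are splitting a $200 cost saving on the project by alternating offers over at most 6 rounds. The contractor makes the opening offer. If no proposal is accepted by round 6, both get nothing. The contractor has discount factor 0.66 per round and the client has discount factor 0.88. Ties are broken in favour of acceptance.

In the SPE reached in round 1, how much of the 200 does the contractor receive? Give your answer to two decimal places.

Round 6 (the client proposes): the contractor will accept anything ≥ 0, so the client offers 0 and keeps 200.
Round 5 (the contractor proposes): the client can get 200 next round, worth 0.88 × 200 = 176 now, so the contractor offers 176, keeping 24.
Round 4 (the client proposes): the contractor can get 24 next round, worth 0.66 × 24 = 15.84 now; the client offers that and keeps 184.16.
Round 3 (the contractor proposes): the client can get 184.16 next round, worth 0.88 × 184.16 = 162.0608 now; the contractor offers that and keeps 37.9392.
Round 2 (the client proposes): the contractor can get 37.9392 next round, worth 0.66 × 37.9392 = 25.039872 now, so the client offers 25.039872, keeping 174.960128.
Round 1 (the contractor proposes): the client can get 174.960128 next round, worth 0.88 × 174.960128 = 153.96491264 now, so the contractor offers 153.96491264, keeping 46.03508736.

46.04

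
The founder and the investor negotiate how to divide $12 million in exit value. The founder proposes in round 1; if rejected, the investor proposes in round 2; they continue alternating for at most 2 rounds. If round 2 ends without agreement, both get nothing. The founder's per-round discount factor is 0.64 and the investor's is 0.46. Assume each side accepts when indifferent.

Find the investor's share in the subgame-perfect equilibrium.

Round 2 (the investor proposes): rejection yields 0 for the founder; the investor offers 0 and keeps 12.
Round 1 (the founder proposes): the investor can get 12 next round, worth 0.46 × 12 = 5.52 now. The founder offers 5.52 and keeps 12 − 5.52 = 6.48.

5.52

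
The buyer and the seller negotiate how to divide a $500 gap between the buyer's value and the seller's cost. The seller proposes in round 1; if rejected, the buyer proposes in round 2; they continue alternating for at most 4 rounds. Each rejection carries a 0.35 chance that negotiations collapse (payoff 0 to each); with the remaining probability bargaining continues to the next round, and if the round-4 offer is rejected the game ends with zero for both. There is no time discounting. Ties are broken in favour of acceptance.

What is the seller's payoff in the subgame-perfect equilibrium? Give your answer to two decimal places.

Round 4 (the buyer proposes): rejection yields 0 for the seller; the buyer offers 0 and keeps 500.
Round 3 (the seller proposes): rejecting gives the buyer an expected 0.65 × 500 = 325. The seller offers 325 and keeps 500 − 325 = 175.
Round 2 (the buyer proposes): rejecting gives the seller an expected 0.65 × 175 = 113.75, so the buyer offers 113.75, keeping 386.25.
Round 1 (the seller proposes): rejecting gives the buyer an expected 0.65 × 386.25 = 251.0625, so the seller offers 251.0625, keeping 248.9375.

248.94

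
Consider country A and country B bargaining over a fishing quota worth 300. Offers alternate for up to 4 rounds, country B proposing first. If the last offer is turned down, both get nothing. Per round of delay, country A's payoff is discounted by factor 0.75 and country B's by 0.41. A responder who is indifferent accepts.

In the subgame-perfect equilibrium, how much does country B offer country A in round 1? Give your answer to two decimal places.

Round 4 (country A proposes): country B will accept anything ≥ 0, so country A offers 0 and keeps 300.
Round 3 (country B proposes): country A can get 300 next round, worth 0.75 × 300 = 225 now. Country B offers 225 and keeps 300 − 225 = 75.
Round 2 (country A proposes): country B can get 75 next round, worth 0.41 × 75 = 30.75 now, so country A offers 30.75, keeping 269.25.
Round 1 (country B proposes): country A can get 269.25 next round, worth 0.75 × 269.25 = 201.9375 now. Country B offers 201.9375 and keeps 300 − 201.9375 = 98.0625.

201.94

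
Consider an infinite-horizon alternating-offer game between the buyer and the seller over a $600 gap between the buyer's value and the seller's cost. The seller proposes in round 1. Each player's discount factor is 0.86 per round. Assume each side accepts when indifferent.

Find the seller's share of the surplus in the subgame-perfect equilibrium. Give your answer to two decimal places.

Let x be the seller's share when the seller proposes and y be the buyer's share when the buyer proposes.
The buyer accepts iff offered ≥ 0.86·y, so x = 600 − 0.86y. Symmetrically y = 600 − 0.86x.
Substituting: x = 600 − 0.86(600 − 0.86x), giving x(1 − 0.86·0.86) = 600(1 − 0.86).
So x = 600 × 0.14 / 0.2604 ≈ 322.5806, and the buyer receives 600 − x ≈ 277.4194.

322.58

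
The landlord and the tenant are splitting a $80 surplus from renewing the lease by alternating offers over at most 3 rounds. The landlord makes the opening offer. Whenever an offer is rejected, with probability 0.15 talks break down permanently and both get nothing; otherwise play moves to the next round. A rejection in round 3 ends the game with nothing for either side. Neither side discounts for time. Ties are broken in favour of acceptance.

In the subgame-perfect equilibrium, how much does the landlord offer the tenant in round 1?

10.2

Round 3 (the landlord proposes): the tenant will accept anything ≥ 0, so the landlord offers 0 and keeps 80.
Round 2 (the tenant proposes): rejecting gives the landlord an expected 0.85 × 80 = 68. The tenant offers 68 and keeps 80 − 68 = 12.
Round 1 (the landlord proposes): rejecting gives the tenant an expected 0.85 × 12 = 10.2. The landlord offers 10.2 and keeps 80 − 10.2 = 69.8.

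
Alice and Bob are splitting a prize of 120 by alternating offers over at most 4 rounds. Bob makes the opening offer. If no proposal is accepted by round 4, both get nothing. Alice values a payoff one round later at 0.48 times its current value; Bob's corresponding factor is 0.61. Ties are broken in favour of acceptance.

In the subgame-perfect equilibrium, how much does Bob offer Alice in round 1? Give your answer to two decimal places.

Round 4 (Alice proposes): rejection yields 0 for Bob; Alice offers 0 and keeps 120.
Round 3 (Bob proposes): Alice can get 120 next round, worth 0.48 × 120 = 57.6 now; Bob offers that and keeps 62.4.
Round 2 (Alice proposes): Bob can get 62.4 next round, worth 0.61 × 62.4 = 38.064 now; Alice offers that and keeps 81.936.
Round 1 (Bob proposes): Alice can get 81.936 next round, worth 0.48 × 81.936 = 39.32928 now, so Bob offers 39.32928, keeping 80.67072.

39.33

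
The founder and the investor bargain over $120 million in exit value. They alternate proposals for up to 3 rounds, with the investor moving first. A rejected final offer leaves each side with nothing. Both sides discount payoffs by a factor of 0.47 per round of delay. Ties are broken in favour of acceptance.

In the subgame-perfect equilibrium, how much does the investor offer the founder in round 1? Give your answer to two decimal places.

Solve by backward induction from round 3.
Round 3 (the investor proposes): the founder will accept anything ≥ 0, so the investor offers 0 and keeps 120.
Round 2 (the founder proposes): the investor can get 120 next round, worth 0.47 × 120 = 56.4 now. The founder offers 56.4 and keeps 120 − 56.4 = 63.6.
Round 1 (the investor proposes): the founder can get 63.6 next round, worth 0.47 × 63.6 = 29.892 now. The investor offers 29.892 and keeps 120 − 29.892 = 90.108.

29.89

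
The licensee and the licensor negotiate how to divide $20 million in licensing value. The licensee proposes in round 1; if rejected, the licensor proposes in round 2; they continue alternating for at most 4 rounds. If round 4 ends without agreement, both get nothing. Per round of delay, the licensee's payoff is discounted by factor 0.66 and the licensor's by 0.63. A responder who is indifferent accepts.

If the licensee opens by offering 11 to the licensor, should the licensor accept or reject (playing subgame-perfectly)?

Accept

Work out the licensor's continuation value if the offer is rejected.
Round 4 (the licensor proposes): rejection yields 0 for the licensee; the licensor offers 0 and keeps 20.
Round 3 (the licensee proposes): the licensor can get 20 next round, worth 0.63 × 20 = 12.6 now, so the licensee offers 12.6, keeping 7.4.
Round 2 (the licensor proposes): the licensee can get 7.4 next round, worth 0.66 × 7.4 = 4.884 now; the licensor offers that and keeps 15.116.
So by rejecting in round 1, the licensor gets 15.116 next round, worth 0.63 × 15.116 = 9.52308 now.
Offer 11 ≥ 9.52308, so the licensor accepts.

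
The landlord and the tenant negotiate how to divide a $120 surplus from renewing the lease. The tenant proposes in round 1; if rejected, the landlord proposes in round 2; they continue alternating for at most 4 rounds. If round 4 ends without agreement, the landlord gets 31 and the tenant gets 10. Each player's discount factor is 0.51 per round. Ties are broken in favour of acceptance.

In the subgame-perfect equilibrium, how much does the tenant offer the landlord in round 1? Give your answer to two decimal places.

Work backward from the last round.
Round 4 (the landlord proposes): the tenant gets 10 if talks fail, so the landlord offers 10 and keeps 110.
Round 3 (the tenant proposes): the landlord can get 110 next round, worth 0.51 × 110 = 56.1 now. The tenant offers 56.1 and keeps 120 − 56.1 = 63.9.
Round 2 (the landlord proposes): the tenant can get 63.9 next round, worth 0.51 × 63.9 = 32.589 now; the landlord offers that and keeps 87.411.
Round 1 (the tenant proposes): the landlord can get 87.411 next round, worth 0.51 × 87.411 = 44.57961 now, so the tenant offers 44.57961, keeping 75.42039.

44.58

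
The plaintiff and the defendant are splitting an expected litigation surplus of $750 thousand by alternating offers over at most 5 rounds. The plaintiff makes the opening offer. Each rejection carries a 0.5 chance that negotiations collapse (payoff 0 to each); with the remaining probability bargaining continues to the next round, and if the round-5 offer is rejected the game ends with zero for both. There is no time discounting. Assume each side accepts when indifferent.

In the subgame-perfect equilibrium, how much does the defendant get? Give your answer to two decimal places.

234.38

Round 5 (the plaintiff proposes): the defendant will accept anything ≥ 0, so the plaintiff offers 0 and keeps 750.
Round 4 (the defendant proposes): rejecting gives the plaintiff an expected 0.5 × 750 = 375; the defendant offers that and keeps 375.
Round 3 (the plaintiff proposes): rejecting gives the defendant an expected 0.5 × 375 = 187.5, so the plaintiff offers 187.5, keeping 562.5.
Round 2 (the defendant proposes): rejecting gives the plaintiff an expected 0.5 × 562.5 = 281.25, so the defendant offers 281.25, keeping 468.75.
Round 1 (the plaintiff proposes): rejecting gives the defendant an expected 0.5 × 468.75 = 234.375; the plaintiff offers that and keeps 515.625.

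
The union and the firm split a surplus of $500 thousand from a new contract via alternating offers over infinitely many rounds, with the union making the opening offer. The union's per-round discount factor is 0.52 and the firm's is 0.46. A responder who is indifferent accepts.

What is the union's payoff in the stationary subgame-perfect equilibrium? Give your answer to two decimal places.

In a stationary SPE each proposer offers the other exactly their discounted continuation value.
If the union keeps x when proposing and the firm keeps y when proposing, then x = 500 − 0.46y and y = 500 − 0.52x.
Solving: x = 500(1 − 0.46) / (1 − 0.52·0.46) = 270 / 0.7608 ≈ 354.8896.
The firm gets 500 − 354.8896 ≈ 145.1104.

354.89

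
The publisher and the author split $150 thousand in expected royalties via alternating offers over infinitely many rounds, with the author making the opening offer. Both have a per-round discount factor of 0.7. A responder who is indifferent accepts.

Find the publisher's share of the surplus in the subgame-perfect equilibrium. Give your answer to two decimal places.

61.76

In a stationary SPE each proposer offers the other exactly their discounted continuation value.
If the author keeps x when proposing and the publisher keeps y when proposing, then x = 150 − 0.7y and y = 150 − 0.7x.
Solving: x = 150(1 − 0.7) / (1 − 0.7·0.7) = 45 / 0.51 ≈ 88.2353.
The publisher gets 150 − 88.2353 ≈ 61.7647.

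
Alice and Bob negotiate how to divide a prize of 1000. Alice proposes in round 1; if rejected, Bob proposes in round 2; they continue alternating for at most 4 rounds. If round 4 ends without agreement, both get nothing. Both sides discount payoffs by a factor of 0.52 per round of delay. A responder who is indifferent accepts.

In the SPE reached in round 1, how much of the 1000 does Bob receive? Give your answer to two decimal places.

Round 4 (Bob proposes): rejection yields 0 for Alice; Bob offers 0 and keeps 1000.
Round 3 (Alice proposes): Bob can get 1000 next round, worth 0.52 × 1000 = 520 now, so Alice offers 520, keeping 480.
Round 2 (Bob proposes): Alice can get 480 next round, worth 0.52 × 480 = 249.6 now; Bob offers that and keeps 750.4.
Round 1 (Alice proposes): Bob can get 750.4 next round, worth 0.52 × 750.4 = 390.208 now. Alice offers 390.208 and keeps 1000 − 390.208 = 609.792.

390.21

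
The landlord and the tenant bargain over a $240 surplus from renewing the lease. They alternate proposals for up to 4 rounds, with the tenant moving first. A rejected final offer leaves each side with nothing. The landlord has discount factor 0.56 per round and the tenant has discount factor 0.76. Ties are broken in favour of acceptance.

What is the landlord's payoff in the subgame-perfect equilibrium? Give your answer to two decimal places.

Round 4 (the landlord proposes): rejection yields 0 for the tenant; the landlord offers 0 and keeps 240.
Round 3 (the tenant proposes): the landlord can get 240 next round, worth 0.56 × 240 = 134.4 now. The tenant offers 134.4 and keeps 240 − 134.4 = 105.6.
Round 2 (the landlord proposes): the tenant can get 105.6 next round, worth 0.76 × 105.6 = 80.256 now, so the landlord offers 80.256, keeping 159.744.
Round 1 (the tenant proposes): the landlord can get 159.744 next round, worth 0.56 × 159.744 = 89.45664 now. The tenant offers 89.45664 and keeps 240 − 89.45664 = 150.54336.

89.46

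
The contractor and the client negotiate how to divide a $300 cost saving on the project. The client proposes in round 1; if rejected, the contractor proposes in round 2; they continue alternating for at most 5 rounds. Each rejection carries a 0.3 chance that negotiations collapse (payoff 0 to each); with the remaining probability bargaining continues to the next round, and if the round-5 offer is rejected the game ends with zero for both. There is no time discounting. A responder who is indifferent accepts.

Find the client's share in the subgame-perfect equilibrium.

206.13

By backward induction:
Round 5 (the client proposes): the contractor will accept anything ≥ 0, so the client offers 0 and keeps 300.
Round 4 (the contractor proposes): rejecting gives the client an expected 0.7 × 300 = 210; the contractor offers that and keeps 90.
Round 3 (the client proposes): rejecting gives the contractor an expected 0.7 × 90 = 63. The client offers 63 and keeps 300 − 63 = 237.
Round 2 (the contractor proposes): rejecting gives the client an expected 0.7 × 237 = 165.9; the contractor offers that and keeps 134.1.
Round 1 (the client proposes): rejecting gives the contractor an expected 0.7 × 134.1 = 93.87. The client offers 93.87 and keeps 300 − 93.87 = 206.13.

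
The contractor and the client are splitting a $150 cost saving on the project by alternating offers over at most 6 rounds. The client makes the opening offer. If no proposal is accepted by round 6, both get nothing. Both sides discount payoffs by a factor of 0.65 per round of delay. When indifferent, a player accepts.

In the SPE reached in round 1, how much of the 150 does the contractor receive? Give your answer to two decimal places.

65.95

Work backward from the last round.
Round 6 (the contractor proposes): rejection yields 0 for the client; the contractor offers 0 and keeps 150.
Round 5 (the client proposes): the contractor can get 150 next round, worth 0.65 × 150 = 97.5 now; the client offers that and keeps 52.5.
Round 4 (the contractor proposes): the client can get 52.5 next round, worth 0.65 × 52.5 = 34.125 now; the contractor offers that and keeps 115.875.
Round 3 (the client proposes): the contractor can get 115.875 next round, worth 0.65 × 115.875 = 75.31875 now, so the client offers 75.31875, keeping 74.68125.
Round 2 (the contractor proposes): the client can get 74.68125 next round, worth 0.65 × 74.68125 = 48.5428125 now, so the contractor offers 48.5428125, keeping 101.4571875.
Round 1 (the client proposes): the contractor can get 101.4571875 next round, worth 0.65 × 101.4571875 = 65.947171875 now, so the client offers 65.947171875, keeping 84.052828125.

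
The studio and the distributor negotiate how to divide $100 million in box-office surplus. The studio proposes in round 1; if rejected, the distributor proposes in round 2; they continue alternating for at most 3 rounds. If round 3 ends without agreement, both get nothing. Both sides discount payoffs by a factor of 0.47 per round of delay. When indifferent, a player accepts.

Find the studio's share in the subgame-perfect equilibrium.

75.09

Work backward from the last round.
Round 3 (the studio proposes): rejection yields 0 for the distributor; the studio offers 0 and keeps 100.
Round 2 (the distributor proposes): the studio can get 100 next round, worth 0.47 × 100 = 47 now. The distributor offers 47 and keeps 100 − 47 = 53.
Round 1 (the studio proposes): the distributor can get 53 next round, worth 0.47 × 53 = 24.91 now, so the studio offers 24.91, keeping 75.09.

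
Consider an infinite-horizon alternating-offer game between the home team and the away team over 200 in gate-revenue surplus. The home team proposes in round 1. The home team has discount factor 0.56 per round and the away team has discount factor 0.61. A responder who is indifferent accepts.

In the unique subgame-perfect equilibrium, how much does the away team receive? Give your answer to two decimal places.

Let x be the home team's share when the home team proposes and y be the away team's share when the away team proposes.
The away team accepts iff offered ≥ 0.61·y, so x = 200 − 0.61y. Symmetrically y = 200 − 0.56x.
Substituting: x = 200 − 0.61(200 − 0.56x), giving x(1 − 0.56·0.61) = 200(1 − 0.61).
So x = 200 × 0.39 / 0.6584 ≈ 118.4690, and the away team receives 200 − x ≈ 81.5310.

81.53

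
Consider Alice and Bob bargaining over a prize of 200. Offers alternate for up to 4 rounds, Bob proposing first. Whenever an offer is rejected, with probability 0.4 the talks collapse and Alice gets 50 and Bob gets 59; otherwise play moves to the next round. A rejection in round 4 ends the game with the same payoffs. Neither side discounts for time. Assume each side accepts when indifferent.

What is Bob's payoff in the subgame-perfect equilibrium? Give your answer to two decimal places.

108.50

Round 4 (Alice proposes): Bob gets 59 if talks fail, so Alice offers 59 and keeps 141.
Round 3 (Bob proposes): rejecting gives Alice an expected 0.6 × 141 + 0.4 × 50 = 104.6. Bob offers 104.6 and keeps 200 − 104.6 = 95.4.
Round 2 (Alice proposes): rejecting gives Bob an expected 0.6 × 95.4 + 0.4 × 59 = 80.84, so Alice offers 80.84, keeping 119.16.
Round 1 (Bob proposes): rejecting gives Alice an expected 0.6 × 119.16 + 0.4 × 50 = 91.496; Bob offers that and keeps 108.504.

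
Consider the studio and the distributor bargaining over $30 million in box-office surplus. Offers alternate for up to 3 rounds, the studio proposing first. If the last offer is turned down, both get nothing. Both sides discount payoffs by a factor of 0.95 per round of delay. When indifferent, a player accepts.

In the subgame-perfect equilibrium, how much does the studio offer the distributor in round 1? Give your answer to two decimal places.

1.43

Round 3 (the studio proposes): the distributor will accept anything ≥ 0, so the studio offers 0 and keeps 30.
Round 2 (the distributor proposes): the studio can get 30 next round, worth 0.95 × 30 = 28.5 now. The distributor offers 28.5 and keeps 30 − 28.5 = 1.5.
Round 1 (the studio proposes): the distributor can get 1.5 next round, worth 0.95 × 1.5 = 1.425 now, so the studio offers 1.425, keeping 28.575.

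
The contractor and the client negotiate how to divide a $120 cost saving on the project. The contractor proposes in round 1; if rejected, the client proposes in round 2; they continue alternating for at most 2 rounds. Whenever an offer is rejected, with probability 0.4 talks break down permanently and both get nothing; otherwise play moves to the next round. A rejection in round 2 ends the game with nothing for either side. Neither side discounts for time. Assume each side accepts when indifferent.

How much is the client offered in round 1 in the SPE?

72

Round 2 (the client proposes): the contractor will accept anything ≥ 0, so the client offers 0 and keeps 120.
Round 1 (the contractor proposes): rejecting gives the client an expected 0.6 × 120 = 72; the contractor offers that and keeps 48.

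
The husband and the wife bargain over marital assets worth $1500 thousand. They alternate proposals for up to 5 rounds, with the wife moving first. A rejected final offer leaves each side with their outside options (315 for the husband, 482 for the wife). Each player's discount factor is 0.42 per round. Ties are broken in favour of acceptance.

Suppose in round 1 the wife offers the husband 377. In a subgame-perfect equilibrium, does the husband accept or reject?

Reject

Round 5 (the wife proposes): the husband gets 315 if talks fail, so the wife offers 315 and keeps 1185.
Round 4 (the husband proposes): the wife can get 1185 next round, worth 0.42 × 1185 = 497.7 now. The husband offers 497.7 and keeps 1500 − 497.7 = 1002.3.
Round 3 (the wife proposes): the husband can get 1002.3 next round, worth 0.42 × 1002.3 = 420.966 now, so the wife offers 420.966, keeping 1079.034.
Round 2 (the husband proposes): the wife can get 1079.034 next round, worth 0.42 × 1079.034 = 453.19428 now. The husband offers 453.19428 and keeps 1500 − 453.19428 = 1046.80572.
So by rejecting in round 1, the husband gets 1046.80572 next round, worth 0.42 × 1046.80572 = 439.6584024 now.
Offer 377 < 439.6584024, so the husband rejects.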